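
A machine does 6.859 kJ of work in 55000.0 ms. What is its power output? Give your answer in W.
P = W/t = 6859 J / 55 s = 124.7 W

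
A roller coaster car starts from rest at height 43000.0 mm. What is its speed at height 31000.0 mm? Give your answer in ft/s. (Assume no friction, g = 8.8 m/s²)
mgh₁ = ½mv₂² + mgh₂ → v₂ = √(2g(h₁−h₂)) = √(2×8.8×(43−31)) = 14.53 m/s = 47.68 ft/s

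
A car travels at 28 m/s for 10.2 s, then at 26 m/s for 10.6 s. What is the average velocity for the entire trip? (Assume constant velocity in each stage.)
d₁ = v₁t₁ = 28 × 10.2 = 285.6 m
d₂ = v₂t₂ = 26 × 10.6 = 275.6 m
d_total = 561.2 m, t_total = 20.8 s
v_avg = d_total/t_total = 561.2/20.8 = 26.98 m/s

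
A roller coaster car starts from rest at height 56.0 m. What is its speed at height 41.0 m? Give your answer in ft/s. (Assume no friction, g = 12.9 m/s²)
mgh₁ = ½mv₂² + mgh₂ → v₂ = √(2g(h₁−h₂)) = √(2×12.9×(56−41)) = 19.67 m/s = 64.54 ft/s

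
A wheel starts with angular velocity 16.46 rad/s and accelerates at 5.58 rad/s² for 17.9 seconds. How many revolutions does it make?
θ = ω₀t + ½αt² = 16.46×17.9 + ½×5.58×17.9² = 1188.58 rad
Revolutions = θ/(2π) = 1188.58/(2π) = 189.17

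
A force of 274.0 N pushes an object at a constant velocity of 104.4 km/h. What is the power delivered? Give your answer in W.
P = Fv = 274 N × 29 m/s = 7946 W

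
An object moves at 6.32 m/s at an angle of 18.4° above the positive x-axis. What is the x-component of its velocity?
vₓ = v cos(θ) = 6.32 × cos(18.4°) = 6.0 m/s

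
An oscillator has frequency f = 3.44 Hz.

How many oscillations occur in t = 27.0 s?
n = f×t = 3.44×27.0 = 92.88 oscillations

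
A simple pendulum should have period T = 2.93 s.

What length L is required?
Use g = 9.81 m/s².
T = 2π√(L/g) → L = g(T/2π)² = 9.81×(2.93/2π)² = 2.133 m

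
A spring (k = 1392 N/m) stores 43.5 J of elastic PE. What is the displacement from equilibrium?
PE = ½kx² → x = √(2PE/k) = √(2×43.5/1392) = 0.25 m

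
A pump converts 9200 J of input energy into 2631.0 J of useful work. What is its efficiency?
η = W_out/W_in = 2631.0/9200 = 0.286 = 28.6%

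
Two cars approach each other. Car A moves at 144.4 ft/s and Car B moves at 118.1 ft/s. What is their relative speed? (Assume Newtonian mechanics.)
v_rel = v_A + v_B = 144.4 + 118.1 = 262.5 ft/s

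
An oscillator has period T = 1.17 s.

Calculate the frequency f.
f = 1/T = 1/1.17 = 0.8547 Hz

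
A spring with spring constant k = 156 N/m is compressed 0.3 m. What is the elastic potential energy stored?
PE = ½kx² = ½×156×0.3² = 7.02 J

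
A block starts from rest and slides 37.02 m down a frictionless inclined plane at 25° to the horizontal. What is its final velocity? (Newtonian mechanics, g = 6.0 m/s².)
a = g sin(θ) = 6.0 × sin(25°) = 2.54 m/s²
v = √(2ad) = √(2 × 2.54 × 37.02) = 13.7 m/s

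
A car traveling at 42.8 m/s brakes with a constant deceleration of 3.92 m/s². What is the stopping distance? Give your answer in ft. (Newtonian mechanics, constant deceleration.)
d = v₀² / (2a) (with unit conversion) = 766.6 ft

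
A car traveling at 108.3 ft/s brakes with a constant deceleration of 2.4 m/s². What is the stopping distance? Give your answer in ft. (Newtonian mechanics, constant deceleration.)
d = v₀² / (2a) (with unit conversion) = 744.8 ft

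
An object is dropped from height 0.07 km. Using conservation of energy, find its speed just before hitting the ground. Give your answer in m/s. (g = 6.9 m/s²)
mgh = ½mv² → v = √(2gh) = √(2×6.9×70) = 31.08 m/s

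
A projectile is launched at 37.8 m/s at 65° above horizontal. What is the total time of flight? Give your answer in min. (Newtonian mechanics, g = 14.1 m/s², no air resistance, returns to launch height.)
T = 2v₀sin(θ)/g (with unit conversion) = 0.08099 min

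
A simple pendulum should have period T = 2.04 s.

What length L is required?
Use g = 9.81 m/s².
T = 2π√(L/g) → L = g(T/2π)² = 9.81×(2.04/2π)² = 1.034 m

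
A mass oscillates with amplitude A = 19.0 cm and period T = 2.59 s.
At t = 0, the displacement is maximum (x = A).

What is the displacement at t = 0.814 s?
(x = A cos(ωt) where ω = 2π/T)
ω = 2π/T = 2π/2.59 = 2.426 rad/s
x = A cos(ωt) = 19.0×cos(2.426×0.814) = -7.467 cm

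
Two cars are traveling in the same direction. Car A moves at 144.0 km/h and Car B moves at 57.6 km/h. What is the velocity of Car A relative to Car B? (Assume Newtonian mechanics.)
v_rel = v_A - v_B = 144.0 - 57.6 = 86.4 km/h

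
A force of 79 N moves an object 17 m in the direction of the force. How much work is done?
W = Fd = 79×17 = 1343.0 J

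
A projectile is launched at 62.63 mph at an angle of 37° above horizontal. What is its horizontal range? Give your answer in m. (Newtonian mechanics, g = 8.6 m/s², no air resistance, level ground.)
R = v₀² sin(2θ) / g (with unit conversion) = 87.62 m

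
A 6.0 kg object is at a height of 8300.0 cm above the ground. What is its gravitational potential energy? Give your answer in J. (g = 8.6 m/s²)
PE = mgh = 6 kg × 8.6 m/s² × 83 m = 4283 J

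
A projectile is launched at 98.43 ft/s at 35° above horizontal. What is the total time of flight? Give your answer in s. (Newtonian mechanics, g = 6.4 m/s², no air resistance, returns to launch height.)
T = 2v₀sin(θ)/g (with unit conversion) = 5.378 s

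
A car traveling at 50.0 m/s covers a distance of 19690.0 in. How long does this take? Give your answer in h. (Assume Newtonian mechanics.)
t = d/v (with unit conversion) = 0.002778 h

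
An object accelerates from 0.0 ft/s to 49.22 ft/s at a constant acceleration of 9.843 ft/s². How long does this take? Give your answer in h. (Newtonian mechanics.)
t = (v - v₀)/a (with unit conversion) = 0.001389 h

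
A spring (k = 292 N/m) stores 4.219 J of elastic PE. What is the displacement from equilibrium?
PE = ½kx² → x = √(2PE/k) = √(2×4.219/292) = 0.17 m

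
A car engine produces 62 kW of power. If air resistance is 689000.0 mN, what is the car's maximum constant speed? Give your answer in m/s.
P = Fv → v = P/F = 62000 W / 689 N = 89.99 m/s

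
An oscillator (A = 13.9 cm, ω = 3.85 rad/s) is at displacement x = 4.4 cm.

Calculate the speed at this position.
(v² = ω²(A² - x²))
v = ω√(A² − x²) = 3.85×√(0.139² − 0.044²) = 0.5076 m/s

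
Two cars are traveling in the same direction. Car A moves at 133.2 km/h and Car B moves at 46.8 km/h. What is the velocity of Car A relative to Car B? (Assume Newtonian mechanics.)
v_rel = v_A - v_B = 133.2 - 46.8 = 86.4 km/h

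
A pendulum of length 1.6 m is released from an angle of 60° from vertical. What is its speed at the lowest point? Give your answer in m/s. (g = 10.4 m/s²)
h = L(1 − cosθ) = 1.6×(1 − cos60°) = 0.8 m
v = √(2gh) = √(2×10.4×0.8) = 4.079 m/s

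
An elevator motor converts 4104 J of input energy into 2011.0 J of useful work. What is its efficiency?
η = W_out/W_in = 2011.0/4104 = 0.49 = 49.0%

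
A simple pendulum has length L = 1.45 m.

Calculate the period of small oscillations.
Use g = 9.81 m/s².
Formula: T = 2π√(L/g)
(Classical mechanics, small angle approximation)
T = 2π√(L/g) = 2π√(1.45/9.81) = 2.416 s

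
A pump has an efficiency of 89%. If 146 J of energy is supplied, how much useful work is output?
W_out = η × W_in = 0.89 × 146 = 129.94 J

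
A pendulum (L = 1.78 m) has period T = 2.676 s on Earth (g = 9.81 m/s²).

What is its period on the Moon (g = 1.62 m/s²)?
T = 2π√(L/g), so T_moon/T_earth = √(g_earth/g_moon)
T_moon = 2π√(1.78/1.62) = 6.586 s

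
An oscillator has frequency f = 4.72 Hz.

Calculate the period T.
T = 1/f = 1/4.72 = 0.2119 s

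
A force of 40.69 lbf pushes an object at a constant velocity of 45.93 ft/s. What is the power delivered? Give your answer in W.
P = Fv = 181 N × 14 m/s = 2534 W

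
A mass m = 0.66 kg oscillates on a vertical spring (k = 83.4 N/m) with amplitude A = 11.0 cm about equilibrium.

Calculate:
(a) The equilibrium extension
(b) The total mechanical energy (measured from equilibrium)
x_eq = mg/k = 0.66×9.81/83.4 = 0.07763 m = 7.763 cm
E = ½kA² = ½×83.4×(0.11)² = 0.5046 J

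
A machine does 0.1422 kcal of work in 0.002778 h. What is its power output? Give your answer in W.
P = W/t = 595 J / 10 s = 59.49 W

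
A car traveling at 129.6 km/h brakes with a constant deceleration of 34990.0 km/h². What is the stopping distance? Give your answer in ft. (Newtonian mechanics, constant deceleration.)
d = v₀² / (2a) (with unit conversion) = 787.4 ft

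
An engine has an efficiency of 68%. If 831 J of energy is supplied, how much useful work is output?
W_out = η × W_in = 0.68 × 831 = 565.08 J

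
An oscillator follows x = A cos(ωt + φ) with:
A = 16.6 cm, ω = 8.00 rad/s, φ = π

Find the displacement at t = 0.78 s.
x = A cos(ωt + φ) = 16.6×cos(8.0×0.78 + π) = -16.58 cm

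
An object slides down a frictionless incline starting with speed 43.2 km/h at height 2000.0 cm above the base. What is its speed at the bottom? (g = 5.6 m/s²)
½mv₀² + mgh = ½mv² → v = √(v₀² + 2gh) = √(12² + 2×5.6×20) = 19.18 m/s = 69.06 km/h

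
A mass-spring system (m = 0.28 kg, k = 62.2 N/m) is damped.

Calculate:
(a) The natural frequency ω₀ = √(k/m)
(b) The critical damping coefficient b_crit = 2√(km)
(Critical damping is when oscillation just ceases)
ω₀ = √(k/m) = √(62.2/0.28) = 14.9 rad/s
b_crit = 2√(km) = 2√(62.2×0.28) = 8.346 kg/s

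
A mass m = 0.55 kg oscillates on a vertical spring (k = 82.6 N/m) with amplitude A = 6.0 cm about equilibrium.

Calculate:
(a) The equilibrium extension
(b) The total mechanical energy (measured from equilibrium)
x_eq = mg/k = 0.55×9.81/82.6 = 0.06532 m = 6.532 cm
E = ½kA² = ½×82.6×(0.06)² = 0.1487 J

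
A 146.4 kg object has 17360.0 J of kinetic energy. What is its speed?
KE = ½mv² → v = √(2KE/m) = √(2×17360.0/146.4) = 15.4 m/s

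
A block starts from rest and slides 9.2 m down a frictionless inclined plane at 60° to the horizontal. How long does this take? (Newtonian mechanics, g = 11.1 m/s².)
a = g sin(θ) = 11.1 × sin(60°) = 9.61 m/s²
t = √(2d/a) = √(2 × 9.2 / 9.61) = 1.38 s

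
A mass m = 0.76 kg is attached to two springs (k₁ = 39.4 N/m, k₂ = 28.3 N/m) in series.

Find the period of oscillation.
k_eq = k₁k₂/(k₁+k₂) = 16.47 N/m
T = 2π√(m/k_eq) = 2π√(0.76/16.47) = 1.35 s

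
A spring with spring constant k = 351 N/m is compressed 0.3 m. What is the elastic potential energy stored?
PE = ½kx² = ½×351×0.3² = 15.79 J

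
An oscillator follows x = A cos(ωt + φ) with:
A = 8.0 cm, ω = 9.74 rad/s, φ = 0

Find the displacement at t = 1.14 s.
x = A cos(ωt + φ) = 8.0×cos(9.74×1.14 + 0) = 0.8625 cm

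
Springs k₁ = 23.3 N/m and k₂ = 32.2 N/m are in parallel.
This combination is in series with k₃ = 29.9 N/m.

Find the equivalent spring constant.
k₁₂ = k₁ + k₂ = 55.5 N/m (parallel)
1/k_eq = 1/k₁₂ + 1/k₃ → k_eq = 19.43 N/m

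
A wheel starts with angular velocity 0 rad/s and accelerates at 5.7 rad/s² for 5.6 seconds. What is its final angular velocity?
ω = ω₀ + αt = 0 + 5.7 × 5.6 = 31.92 rad/s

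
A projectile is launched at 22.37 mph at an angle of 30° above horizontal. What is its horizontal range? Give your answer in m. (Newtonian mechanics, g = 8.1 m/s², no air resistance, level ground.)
R = v₀² sin(2θ) / g (with unit conversion) = 10.69 m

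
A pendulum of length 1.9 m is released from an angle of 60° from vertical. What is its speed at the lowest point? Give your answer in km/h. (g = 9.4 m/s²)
h = L(1 − cosθ) = 1.9×(1 − cos60°) = 0.95 m
v = √(2gh) = √(2×9.4×0.95) = 4.226 m/s = 15.21 km/h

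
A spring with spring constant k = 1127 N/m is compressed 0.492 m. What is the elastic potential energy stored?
PE = ½kx² = ½×1127×0.492² = 136.4 J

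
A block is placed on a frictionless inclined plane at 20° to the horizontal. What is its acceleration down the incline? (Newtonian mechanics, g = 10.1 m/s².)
a = g sin(θ) = 10.1 × sin(20°) = 10.1 × 0.342 = 3.45 m/s²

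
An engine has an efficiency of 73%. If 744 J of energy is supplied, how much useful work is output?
W_out = η × W_in = 0.73 × 744 = 543.12 J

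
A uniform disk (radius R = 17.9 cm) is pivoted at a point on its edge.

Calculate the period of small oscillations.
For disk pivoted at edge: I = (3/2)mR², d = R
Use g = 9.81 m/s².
I/m = (3/2)R² = 0.04806 m²; d = R = 0.179 m
T = 2π√((3/2)R²/(gR)) = 2π√(3R/(2g)) = 1.039 s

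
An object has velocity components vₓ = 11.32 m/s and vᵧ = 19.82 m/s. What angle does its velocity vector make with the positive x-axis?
θ = arctan(vᵧ/vₓ) = arctan(19.82/11.32) = 60.27°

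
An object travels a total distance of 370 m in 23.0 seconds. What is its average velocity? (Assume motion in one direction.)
v_avg = Δd / Δt = 370 / 23.0 = 16.09 m/s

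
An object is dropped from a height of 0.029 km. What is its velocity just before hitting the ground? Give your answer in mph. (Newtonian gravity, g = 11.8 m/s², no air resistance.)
v = √(2gh) (with unit conversion) = 58.52 mph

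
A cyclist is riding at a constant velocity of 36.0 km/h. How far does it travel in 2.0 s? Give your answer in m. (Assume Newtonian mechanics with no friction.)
d = vt (with unit conversion) = 20.0 m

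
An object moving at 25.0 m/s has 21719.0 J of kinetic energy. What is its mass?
KE = ½mv² → m = 2KE/v² = 2×21719.0/25.0² = 69.5 kg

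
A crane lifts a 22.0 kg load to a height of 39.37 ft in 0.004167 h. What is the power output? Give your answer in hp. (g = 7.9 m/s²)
W = mgh = 22×7.9×12 = 2086 J
P = W/t = 2086/15 = 139 W = 0.1864 hp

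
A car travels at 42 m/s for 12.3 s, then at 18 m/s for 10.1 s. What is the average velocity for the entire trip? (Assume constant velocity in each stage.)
d₁ = v₁t₁ = 42 × 12.3 = 516.6 m
d₂ = v₂t₂ = 18 × 10.1 = 181.8 m
d_total = 698.4 m, t_total = 22.4 s
v_avg = d_total/t_total = 698.4/22.4 = 31.18 m/s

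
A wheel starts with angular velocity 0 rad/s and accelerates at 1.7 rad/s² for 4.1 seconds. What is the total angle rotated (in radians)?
θ = ω₀t + ½αt² = 0×4.1 + ½×1.7×4.1² = 14.29 rad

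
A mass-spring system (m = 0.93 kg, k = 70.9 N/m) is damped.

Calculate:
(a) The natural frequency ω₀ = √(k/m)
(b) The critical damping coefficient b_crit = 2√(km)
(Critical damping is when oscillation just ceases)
ω₀ = √(k/m) = √(70.9/0.93) = 8.731 rad/s
b_crit = 2√(km) = 2√(70.9×0.93) = 16.24 kg/s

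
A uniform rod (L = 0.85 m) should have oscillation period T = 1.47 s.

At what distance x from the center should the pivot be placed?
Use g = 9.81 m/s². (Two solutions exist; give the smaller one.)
T = 2π√((L²/12 + x²)/(gx)). Let c = T²g/(4π²) = 0.537.
x² − cx + L²/12 = 0 → x = (c − √(c² − L²/3))/2 = 0.1595 m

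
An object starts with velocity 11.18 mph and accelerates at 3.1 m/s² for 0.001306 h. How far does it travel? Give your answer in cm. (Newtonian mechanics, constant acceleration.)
d = v₀t + ½at² (with unit conversion) = 5776.0 cm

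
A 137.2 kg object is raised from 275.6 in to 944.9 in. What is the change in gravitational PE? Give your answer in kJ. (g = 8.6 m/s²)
ΔPE = mg(h₂ − h₁) = 137.2 kg × 8.6 m/s² × (24 − 7) m = 2.006e+04 J = 20.06 kJ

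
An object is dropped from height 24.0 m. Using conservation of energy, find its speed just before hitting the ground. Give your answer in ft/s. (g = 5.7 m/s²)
mgh = ½mv² → v = √(2gh) = √(2×5.7×24) = 16.54 m/s = 54.27 ft/s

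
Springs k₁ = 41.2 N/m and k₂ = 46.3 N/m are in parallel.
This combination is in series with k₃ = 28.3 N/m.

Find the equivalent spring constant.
k₁₂ = k₁ + k₂ = 87.5 N/m (parallel)
1/k_eq = 1/k₁₂ + 1/k₃ → k_eq = 21.38 N/m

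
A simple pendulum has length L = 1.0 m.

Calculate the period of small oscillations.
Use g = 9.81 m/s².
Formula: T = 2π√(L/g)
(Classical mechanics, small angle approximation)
T = 2π√(L/g) = 2π√(1.0/9.81) = 2.006 s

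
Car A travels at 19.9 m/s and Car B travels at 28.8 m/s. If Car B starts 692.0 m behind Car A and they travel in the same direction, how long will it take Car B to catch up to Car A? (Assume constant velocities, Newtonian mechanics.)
Relative speed: v_rel = 28.8 - 19.9 = 8.9 m/s
Time to catch: t = d₀/v_rel = 692.0/8.9 = 77.75 s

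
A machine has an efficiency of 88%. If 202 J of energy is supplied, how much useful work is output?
W_out = η × W_in = 0.88 × 202 = 177.76 J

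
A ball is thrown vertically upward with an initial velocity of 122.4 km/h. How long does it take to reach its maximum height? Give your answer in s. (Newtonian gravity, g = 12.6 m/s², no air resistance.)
t_up = v₀/g (with unit conversion) = 2.698 s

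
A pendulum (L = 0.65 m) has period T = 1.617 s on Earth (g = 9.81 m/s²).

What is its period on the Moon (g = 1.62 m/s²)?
T = 2π√(L/g), so T_moon/T_earth = √(g_earth/g_moon)
T_moon = 2π√(0.65/1.62) = 3.98 s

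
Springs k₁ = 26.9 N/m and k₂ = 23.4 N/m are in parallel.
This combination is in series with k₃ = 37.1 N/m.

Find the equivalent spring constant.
k₁₂ = k₁ + k₂ = 50.3 N/m (parallel)
1/k_eq = 1/k₁₂ + 1/k₃ → k_eq = 21.35 N/m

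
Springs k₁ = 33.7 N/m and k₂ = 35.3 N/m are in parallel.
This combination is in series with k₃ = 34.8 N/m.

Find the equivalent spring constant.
k₁₂ = k₁ + k₂ = 69 N/m (parallel)
1/k_eq = 1/k₁₂ + 1/k₃ → k_eq = 23.13 N/m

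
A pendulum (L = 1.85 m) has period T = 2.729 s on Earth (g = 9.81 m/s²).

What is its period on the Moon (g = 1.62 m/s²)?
T = 2π√(L/g), so T_moon/T_earth = √(g_earth/g_moon)
T_moon = 2π√(1.85/1.62) = 6.714 s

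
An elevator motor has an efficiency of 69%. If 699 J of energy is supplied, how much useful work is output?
W_out = η × W_in = 0.69 × 699 = 482.31 J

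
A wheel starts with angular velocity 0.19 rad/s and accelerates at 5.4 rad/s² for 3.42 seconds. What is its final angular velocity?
ω = ω₀ + αt = 0.19 + 5.4 × 3.42 = 18.66 rad/s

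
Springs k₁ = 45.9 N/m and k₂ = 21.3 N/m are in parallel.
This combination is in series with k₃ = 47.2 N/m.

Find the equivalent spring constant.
k₁₂ = k₁ + k₂ = 67.2 N/m (parallel)
1/k_eq = 1/k₁₂ + 1/k₃ → k_eq = 27.73 N/m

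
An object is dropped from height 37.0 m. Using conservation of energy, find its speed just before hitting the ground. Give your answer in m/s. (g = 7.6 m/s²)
mgh = ½mv² → v = √(2gh) = √(2×7.6×37) = 23.71 m/s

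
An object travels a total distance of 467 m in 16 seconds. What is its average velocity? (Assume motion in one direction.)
v_avg = Δd / Δt = 467 / 16 = 29.19 m/s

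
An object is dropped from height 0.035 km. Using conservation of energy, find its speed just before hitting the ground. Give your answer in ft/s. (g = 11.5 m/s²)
mgh = ½mv² → v = √(2gh) = √(2×11.5×35) = 28.37 m/s = 93.09 ft/s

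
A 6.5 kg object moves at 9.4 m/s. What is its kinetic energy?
KE = ½mv² = ½×6.5×9.4² = 287.17 J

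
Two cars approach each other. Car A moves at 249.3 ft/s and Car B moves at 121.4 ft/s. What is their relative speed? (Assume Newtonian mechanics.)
v_rel = v_A + v_B = 249.3 + 121.4 = 370.7 ft/s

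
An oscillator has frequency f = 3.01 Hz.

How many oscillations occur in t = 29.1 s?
n = f×t = 3.01×29.1 = 87.59 oscillations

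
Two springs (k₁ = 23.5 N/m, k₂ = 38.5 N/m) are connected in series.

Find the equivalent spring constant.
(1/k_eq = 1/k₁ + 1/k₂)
1/k_eq = 1/23.5 + 1/38.5 = 0.068527; k_eq = 14.59 N/m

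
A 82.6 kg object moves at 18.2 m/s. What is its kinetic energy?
KE = ½mv² = ½×82.6×18.2² = 13680.21 J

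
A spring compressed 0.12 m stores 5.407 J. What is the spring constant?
PE = ½kx² → k = 2PE/x² = 2×5.407/0.12² = 751.0 N/m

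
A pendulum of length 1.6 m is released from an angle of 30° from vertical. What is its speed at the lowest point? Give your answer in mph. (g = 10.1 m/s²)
h = L(1 − cosθ) = 1.6×(1 − cos30°) = 0.2144 m
v = √(2gh) = √(2×10.1×0.2144) = 2.081 m/s = 4.655 mph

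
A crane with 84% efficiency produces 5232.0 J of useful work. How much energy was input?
W_in = W_out/η = 5232.0/0.84 = 6228.6 J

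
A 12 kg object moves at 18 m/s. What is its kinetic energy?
KE = ½mv² = ½×12×18² = 1944.0 J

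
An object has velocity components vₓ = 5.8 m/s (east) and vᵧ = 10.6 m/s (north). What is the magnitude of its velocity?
|v| = √(vₓ² + vᵧ²) = √(5.8² + 10.6²) = √(146) = 12.08 m/s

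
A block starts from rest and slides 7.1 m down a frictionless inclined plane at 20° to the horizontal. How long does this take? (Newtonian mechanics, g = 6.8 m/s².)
a = g sin(θ) = 6.8 × sin(20°) = 2.33 m/s²
t = √(2d/a) = √(2 × 7.1 / 2.33) = 2.47 s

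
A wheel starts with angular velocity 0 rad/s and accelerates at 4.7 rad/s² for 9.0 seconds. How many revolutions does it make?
θ = ω₀t + ½αt² = 0×9.0 + ½×4.7×9.0² = 190.35 rad
Revolutions = θ/(2π) = 190.35/(2π) = 30.3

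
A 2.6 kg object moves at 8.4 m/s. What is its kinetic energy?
KE = ½mv² = ½×2.6×8.4² = 91.728 J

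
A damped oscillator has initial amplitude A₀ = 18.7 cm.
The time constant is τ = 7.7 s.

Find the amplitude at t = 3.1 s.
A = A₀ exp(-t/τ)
A = A₀ exp(−t/τ) = 18.7×exp(−3.1/7.7) = 12.5 cm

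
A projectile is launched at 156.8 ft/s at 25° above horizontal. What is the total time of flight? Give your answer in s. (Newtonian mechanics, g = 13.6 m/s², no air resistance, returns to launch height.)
T = 2v₀sin(θ)/g (with unit conversion) = 2.97 s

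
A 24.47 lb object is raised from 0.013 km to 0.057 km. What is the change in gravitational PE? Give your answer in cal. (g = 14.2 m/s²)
ΔPE = mg(h₂ − h₁) = 11.1 kg × 14.2 m/s² × (57 − 13) m = 6935 J = 1657.0 cal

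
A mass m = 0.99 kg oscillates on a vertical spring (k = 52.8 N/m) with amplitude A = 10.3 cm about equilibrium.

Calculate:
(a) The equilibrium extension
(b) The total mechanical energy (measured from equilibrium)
x_eq = mg/k = 0.99×9.81/52.8 = 0.1839 m = 18.39 cm
E = ½kA² = ½×52.8×(0.103)² = 0.2801 J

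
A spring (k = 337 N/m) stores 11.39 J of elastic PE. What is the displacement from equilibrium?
PE = ½kx² → x = √(2PE/k) = √(2×11.39/337) = 0.26 m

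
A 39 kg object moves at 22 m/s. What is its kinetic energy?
KE = ½mv² = ½×39×22² = 9438.0 J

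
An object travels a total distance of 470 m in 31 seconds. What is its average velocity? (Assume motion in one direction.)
v_avg = Δd / Δt = 470 / 31 = 15.16 m/s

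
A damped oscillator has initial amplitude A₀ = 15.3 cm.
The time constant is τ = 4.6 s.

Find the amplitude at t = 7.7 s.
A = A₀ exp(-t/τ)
A = A₀ exp(−t/τ) = 15.3×exp(−7.7/4.6) = 2.869 cm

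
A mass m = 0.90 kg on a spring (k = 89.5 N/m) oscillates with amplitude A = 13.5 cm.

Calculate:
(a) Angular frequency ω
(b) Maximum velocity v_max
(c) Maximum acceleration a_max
ω = √(k/m) = √(89.5/0.9) = 9.972 rad/s
v_max = ωA = 9.972×0.135 = 1.346 m/s
a_max = ω²A = 9.972²×0.135 = 13.43 m/s²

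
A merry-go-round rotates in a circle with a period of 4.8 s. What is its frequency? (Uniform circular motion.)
f = 1/T = 1/4.8 = 0.2083 Hz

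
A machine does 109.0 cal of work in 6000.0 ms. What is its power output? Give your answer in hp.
P = W/t = 456.1 J / 6 s = 76.01 W = 0.1019 hp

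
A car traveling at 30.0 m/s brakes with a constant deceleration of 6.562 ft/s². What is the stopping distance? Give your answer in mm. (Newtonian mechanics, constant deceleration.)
d = v₀² / (2a) (with unit conversion) = 225000.0 mm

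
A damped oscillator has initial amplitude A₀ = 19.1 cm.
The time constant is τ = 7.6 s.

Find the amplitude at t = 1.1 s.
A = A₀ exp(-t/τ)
A = A₀ exp(−t/τ) = 19.1×exp(−1.1/7.6) = 16.53 cm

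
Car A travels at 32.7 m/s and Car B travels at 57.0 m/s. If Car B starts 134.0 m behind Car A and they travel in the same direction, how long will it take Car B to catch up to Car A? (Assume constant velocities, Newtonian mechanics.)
Relative speed: v_rel = 57.0 - 32.7 = 24.3 m/s
Time to catch: t = d₀/v_rel = 134.0/24.3 = 5.51 s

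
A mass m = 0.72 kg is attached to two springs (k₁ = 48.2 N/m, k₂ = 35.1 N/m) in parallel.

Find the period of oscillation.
k_eq = k₁+k₂ = 83.3 N/m
T = 2π√(m/k_eq) = 2π√(0.72/83.3) = 0.5841 s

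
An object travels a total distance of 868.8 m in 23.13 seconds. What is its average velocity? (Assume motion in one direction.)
v_avg = Δd / Δt = 868.8 / 23.13 = 37.56 m/s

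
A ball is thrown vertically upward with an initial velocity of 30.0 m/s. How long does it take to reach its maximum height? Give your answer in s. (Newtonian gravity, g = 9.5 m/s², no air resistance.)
t_up = v₀/g = 3.158 s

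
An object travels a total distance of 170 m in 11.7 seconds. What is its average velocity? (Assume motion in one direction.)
v_avg = Δd / Δt = 170 / 11.7 = 14.53 m/s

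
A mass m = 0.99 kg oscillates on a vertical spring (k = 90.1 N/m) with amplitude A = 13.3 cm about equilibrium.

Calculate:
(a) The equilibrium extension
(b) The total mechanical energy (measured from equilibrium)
x_eq = mg/k = 0.99×9.81/90.1 = 0.1078 m = 10.78 cm
E = ½kA² = ½×90.1×(0.133)² = 0.7969 J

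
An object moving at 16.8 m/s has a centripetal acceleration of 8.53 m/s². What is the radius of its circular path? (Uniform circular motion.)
r = v²/a_c = 16.8²/8.53 = 33.09 m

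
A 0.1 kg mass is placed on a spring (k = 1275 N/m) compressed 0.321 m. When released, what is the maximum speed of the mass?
½kx² = ½mv² → v = x√(k/m) = 0.321×√(1275/0.1) = 36.25 m/s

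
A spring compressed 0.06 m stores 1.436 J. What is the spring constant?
PE = ½kx² → k = 2PE/x² = 2×1.436/0.06² = 797.8 N/m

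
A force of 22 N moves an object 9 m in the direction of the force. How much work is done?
W = Fd = 22×9 = 198.0 J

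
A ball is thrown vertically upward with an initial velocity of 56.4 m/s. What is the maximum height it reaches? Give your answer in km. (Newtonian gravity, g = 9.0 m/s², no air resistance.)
h_max = v₀²/(2g) (with unit conversion) = 0.1767 km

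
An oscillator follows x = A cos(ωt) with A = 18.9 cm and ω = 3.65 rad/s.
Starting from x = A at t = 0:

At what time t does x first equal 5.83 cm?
cos(ωt) = x/A = 5.83/18.9 = 0.3085
ωt = arccos(0.3085) = 1.257 rad
t = 1.257/3.65 = 0.3444 s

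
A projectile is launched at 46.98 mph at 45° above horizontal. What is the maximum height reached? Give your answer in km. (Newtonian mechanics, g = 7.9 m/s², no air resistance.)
H = v₀²sin²(θ)/(2g) (with unit conversion) = 0.01396 km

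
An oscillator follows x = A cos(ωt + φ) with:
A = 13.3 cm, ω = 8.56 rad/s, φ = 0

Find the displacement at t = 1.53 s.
x = A cos(ωt + φ) = 13.3×cos(8.56×1.53 + 0) = 11.47 cm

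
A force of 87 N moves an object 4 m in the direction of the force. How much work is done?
W = Fd = 87×4 = 348.0 J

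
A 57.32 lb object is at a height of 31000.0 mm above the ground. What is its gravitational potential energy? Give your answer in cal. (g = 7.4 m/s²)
PE = mgh = 26 kg × 7.4 m/s² × 31 m = 5964 J = 1426.0 cal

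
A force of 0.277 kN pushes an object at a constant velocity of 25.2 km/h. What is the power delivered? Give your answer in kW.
P = Fv = 277 N × 7 m/s = 1939 W = 1.939 kW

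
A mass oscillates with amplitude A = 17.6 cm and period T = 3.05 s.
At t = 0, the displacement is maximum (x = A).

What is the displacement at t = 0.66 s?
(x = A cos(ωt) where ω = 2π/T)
ω = 2π/T = 2π/3.05 = 2.06 rad/s
x = A cos(ωt) = 17.6×cos(2.06×0.66) = 3.689 cm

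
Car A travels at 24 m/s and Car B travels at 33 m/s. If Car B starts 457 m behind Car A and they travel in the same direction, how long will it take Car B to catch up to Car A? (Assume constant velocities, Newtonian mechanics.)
Relative speed: v_rel = 33 - 24 = 9 m/s
Time to catch: t = d₀/v_rel = 457/9 = 50.78 s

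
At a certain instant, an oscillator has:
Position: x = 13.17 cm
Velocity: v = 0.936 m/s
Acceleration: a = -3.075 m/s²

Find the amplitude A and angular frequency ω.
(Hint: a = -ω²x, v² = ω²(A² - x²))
a = −ω²x → ω = √(|a|/x) = √(3.075/0.1317) = 4.832 rad/s
v² = ω²(A² − x²) → A = √(x² + v²/ω²) = √(0.1317² + 0.936²/4.832²) = 0.2342 m = 23.42 cm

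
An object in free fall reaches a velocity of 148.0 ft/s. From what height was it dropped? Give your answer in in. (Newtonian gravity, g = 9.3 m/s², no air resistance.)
h = v²/(2g) (with unit conversion) = 4307.0 in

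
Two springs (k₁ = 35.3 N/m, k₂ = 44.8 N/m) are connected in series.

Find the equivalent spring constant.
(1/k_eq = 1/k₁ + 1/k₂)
1/k_eq = 1/35.3 + 1/44.8 = 0.05065; k_eq = 19.74 N/m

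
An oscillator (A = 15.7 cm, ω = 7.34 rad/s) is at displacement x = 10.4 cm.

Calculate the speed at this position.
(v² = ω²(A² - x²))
v = ω√(A² − x²) = 7.34×√(0.157² − 0.104²) = 0.8633 m/s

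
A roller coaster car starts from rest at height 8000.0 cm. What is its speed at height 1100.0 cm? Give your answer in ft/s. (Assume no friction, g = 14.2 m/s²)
mgh₁ = ½mv₂² + mgh₂ → v₂ = √(2g(h₁−h₂)) = √(2×14.2×(80−11)) = 44.27 m/s = 145.2 ft/s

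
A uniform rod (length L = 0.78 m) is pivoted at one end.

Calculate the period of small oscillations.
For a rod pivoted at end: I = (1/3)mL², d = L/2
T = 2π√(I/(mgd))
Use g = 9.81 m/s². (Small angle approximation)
I/m = (1/3)L² = 0.2028 m²; d = L/2 = 0.39 m
T = 2π√(I/(mgd)) = 2π√(0.2028/(9.81×0.39)) = 1.447 s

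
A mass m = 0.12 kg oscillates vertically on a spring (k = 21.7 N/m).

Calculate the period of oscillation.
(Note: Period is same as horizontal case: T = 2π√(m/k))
T = 2π√(m/k) = 2π√(0.12/21.7) = 0.4672 s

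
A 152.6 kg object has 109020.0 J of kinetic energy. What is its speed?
KE = ½mv² → v = √(2KE/m) = √(2×109020.0/152.6) = 37.8 m/s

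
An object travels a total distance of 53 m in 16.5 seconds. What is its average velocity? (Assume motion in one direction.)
v_avg = Δd / Δt = 53 / 16.5 = 3.21 m/s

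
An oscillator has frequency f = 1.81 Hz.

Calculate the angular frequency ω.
ω = 2πf = 2π×1.81 = 11.37 rad/s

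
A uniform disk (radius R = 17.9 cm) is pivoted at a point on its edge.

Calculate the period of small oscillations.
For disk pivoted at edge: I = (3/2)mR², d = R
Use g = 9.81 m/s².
I/m = (3/2)R² = 0.04806 m²; d = R = 0.179 m
T = 2π√((3/2)R²/(gR)) = 2π√(3R/(2g)) = 1.039 s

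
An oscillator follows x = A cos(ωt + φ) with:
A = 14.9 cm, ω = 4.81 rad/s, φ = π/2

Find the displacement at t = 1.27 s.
x = A cos(ωt + φ) = 14.9×cos(4.81×1.27 + π/2) = 2.587 cm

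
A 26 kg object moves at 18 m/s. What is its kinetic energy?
KE = ½mv² = ½×26×18² = 4212.0 J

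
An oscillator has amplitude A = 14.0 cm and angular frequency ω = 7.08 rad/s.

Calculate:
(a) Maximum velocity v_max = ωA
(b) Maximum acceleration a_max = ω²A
v_max = ωA = 7.08×0.14 = 0.9912 m/s
a_max = ω²A = 7.08²×0.14 = 7.018 m/s²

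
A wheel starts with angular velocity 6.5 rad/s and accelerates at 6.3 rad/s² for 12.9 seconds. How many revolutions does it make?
θ = ω₀t + ½αt² = 6.5×12.9 + ½×6.3×12.9² = 608.04 rad
Revolutions = θ/(2π) = 608.04/(2π) = 96.77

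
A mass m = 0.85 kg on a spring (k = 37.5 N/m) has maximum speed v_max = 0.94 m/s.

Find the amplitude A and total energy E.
½mv²_max = ½kA² → A = v_max√(m/k) = 0.94×√(0.85/37.5) = 0.1415 m = 14.15 cm
E = ½mv²_max = ½×0.85×0.94² = 0.3755 J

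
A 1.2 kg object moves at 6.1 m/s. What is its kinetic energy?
KE = ½mv² = ½×1.2×6.1² = 22.326 J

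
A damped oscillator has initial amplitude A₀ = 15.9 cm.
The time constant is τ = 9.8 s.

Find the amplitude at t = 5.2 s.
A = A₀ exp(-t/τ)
A = A₀ exp(−t/τ) = 15.9×exp(−5.2/9.8) = 9.353 cm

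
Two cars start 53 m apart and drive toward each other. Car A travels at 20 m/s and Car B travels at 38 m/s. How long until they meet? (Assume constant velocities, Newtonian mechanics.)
Combined speed: v_combined = 20 + 38 = 58 m/s
Time to meet: t = d/58 = 53/58 = 0.91 s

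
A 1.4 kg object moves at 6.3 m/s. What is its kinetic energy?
KE = ½mv² = ½×1.4×6.3² = 27.783 J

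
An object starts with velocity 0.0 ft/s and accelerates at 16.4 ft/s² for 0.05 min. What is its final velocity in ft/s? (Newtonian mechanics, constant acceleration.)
v = v₀ + at (with unit conversion) = 49.2 ft/s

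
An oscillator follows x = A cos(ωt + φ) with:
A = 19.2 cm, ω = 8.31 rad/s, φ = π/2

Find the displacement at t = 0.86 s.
x = A cos(ωt + φ) = 19.2×cos(8.31×0.86 + π/2) = -14.59 cm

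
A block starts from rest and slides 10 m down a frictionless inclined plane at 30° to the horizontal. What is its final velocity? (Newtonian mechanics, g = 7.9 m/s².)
a = g sin(θ) = 7.9 × sin(30°) = 3.95 m/s²
v = √(2ad) = √(2 × 3.95 × 10) = 8.89 m/s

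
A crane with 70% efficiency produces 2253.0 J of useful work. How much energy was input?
W_in = W_out/η = 2253.0/0.7 = 3218.6 J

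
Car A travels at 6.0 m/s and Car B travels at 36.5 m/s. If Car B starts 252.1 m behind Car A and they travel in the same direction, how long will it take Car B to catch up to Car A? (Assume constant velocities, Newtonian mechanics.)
Relative speed: v_rel = 36.5 - 6.0 = 30.5 m/s
Time to catch: t = d₀/v_rel = 252.1/30.5 = 8.27 s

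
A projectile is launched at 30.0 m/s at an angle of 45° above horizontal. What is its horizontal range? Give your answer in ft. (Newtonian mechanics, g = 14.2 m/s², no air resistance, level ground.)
R = v₀² sin(2θ) / g (with unit conversion) = 207.9 ft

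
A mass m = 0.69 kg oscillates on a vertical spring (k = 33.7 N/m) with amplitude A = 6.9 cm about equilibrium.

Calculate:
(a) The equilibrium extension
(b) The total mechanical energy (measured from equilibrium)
x_eq = mg/k = 0.69×9.81/33.7 = 0.2009 m = 20.09 cm
E = ½kA² = ½×33.7×(0.069)² = 0.08022 J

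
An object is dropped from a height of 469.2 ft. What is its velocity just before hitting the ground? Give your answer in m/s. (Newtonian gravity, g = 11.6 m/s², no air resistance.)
v = √(2gh) (with unit conversion) = 57.6 m/s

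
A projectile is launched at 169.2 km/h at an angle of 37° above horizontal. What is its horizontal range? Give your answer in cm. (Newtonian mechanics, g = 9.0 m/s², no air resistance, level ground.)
R = v₀² sin(2θ) / g (with unit conversion) = 23590.0 cm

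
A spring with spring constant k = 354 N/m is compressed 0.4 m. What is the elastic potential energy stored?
PE = ½kx² = ½×354×0.4² = 28.32 J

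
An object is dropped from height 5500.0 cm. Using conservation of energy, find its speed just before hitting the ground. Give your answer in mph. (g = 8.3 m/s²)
mgh = ½mv² → v = √(2gh) = √(2×8.3×55) = 30.22 m/s = 67.59 mph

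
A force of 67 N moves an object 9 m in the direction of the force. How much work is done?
W = Fd = 67×9 = 603.0 J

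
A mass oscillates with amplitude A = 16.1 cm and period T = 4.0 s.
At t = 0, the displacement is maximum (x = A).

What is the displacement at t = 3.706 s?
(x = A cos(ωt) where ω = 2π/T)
ω = 2π/T = 2π/4.0 = 1.571 rad/s
x = A cos(ωt) = 16.1×cos(1.571×3.706) = 14.41 cm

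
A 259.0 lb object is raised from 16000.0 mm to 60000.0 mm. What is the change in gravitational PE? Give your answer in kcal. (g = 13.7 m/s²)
ΔPE = mg(h₂ − h₁) = 117.5 kg × 13.7 m/s² × (60 − 16) m = 7.082e+04 J = 16.93 kcal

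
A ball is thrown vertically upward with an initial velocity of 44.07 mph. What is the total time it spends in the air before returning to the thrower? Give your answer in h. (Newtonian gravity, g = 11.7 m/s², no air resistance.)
t_total = 2v₀/g (with unit conversion) = 0.0009355 h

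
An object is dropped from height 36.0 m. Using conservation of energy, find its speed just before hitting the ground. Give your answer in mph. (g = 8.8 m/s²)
mgh = ½mv² → v = √(2gh) = √(2×8.8×36) = 25.17 m/s = 56.31 mph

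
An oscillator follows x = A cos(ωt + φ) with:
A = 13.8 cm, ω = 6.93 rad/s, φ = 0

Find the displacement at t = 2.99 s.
x = A cos(ωt + φ) = 13.8×cos(6.93×2.99 + 0) = -4.083 cm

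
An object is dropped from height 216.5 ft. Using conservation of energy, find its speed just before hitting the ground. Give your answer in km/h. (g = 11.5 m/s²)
mgh = ½mv² → v = √(2gh) = √(2×11.5×65.99) = 38.96 m/s = 140.2 km/h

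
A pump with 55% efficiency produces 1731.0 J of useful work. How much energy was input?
W_in = W_out/η = 1731.0/0.55 = 3147.3 J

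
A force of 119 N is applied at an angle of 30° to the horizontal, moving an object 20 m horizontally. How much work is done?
W = Fd cosθ = 119×20×cos(30°) = 2061.1 J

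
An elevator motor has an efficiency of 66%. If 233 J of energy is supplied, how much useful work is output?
W_out = η × W_in = 0.66 × 233 = 153.78 J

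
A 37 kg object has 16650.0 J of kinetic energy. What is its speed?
KE = ½mv² → v = √(2KE/m) = √(2×16650.0/37) = 30.0 m/s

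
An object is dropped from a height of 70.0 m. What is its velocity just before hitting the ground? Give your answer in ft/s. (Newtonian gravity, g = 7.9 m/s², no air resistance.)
v = √(2gh) (with unit conversion) = 109.1 ft/s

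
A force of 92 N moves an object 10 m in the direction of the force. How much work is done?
W = Fd = 92×10 = 920.0 J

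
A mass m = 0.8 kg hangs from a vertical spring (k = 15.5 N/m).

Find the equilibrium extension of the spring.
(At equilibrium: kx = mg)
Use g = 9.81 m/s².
x_eq = mg/k = 0.8×9.81/15.5 = 0.5063 m = 50.63 cm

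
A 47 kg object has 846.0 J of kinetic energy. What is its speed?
KE = ½mv² → v = √(2KE/m) = √(2×846.0/47) = 6.0 m/s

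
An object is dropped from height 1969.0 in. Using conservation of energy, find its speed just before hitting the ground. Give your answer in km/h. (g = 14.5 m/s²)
mgh = ½mv² → v = √(2gh) = √(2×14.5×50.01) = 38.08 m/s = 137.1 km/h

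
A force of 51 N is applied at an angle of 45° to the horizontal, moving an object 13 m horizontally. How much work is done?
W = Fd cosθ = 51×13×cos(45°) = 468.81 J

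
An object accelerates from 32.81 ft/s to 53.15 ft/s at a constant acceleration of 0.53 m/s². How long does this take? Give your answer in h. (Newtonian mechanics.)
t = (v - v₀)/a (with unit conversion) = 0.003249 h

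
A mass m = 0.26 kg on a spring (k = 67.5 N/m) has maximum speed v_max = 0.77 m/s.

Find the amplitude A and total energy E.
½mv²_max = ½kA² → A = v_max√(m/k) = 0.77×√(0.26/67.5) = 0.04779 m = 4.779 cm
E = ½mv²_max = ½×0.26×0.77² = 0.07708 J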